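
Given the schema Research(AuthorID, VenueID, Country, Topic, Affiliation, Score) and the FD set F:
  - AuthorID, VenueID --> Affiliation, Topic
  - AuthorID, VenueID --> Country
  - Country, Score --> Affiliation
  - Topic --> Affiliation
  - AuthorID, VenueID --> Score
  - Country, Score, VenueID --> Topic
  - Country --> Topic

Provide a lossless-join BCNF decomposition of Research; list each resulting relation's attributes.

{Affiliation, Topic}; {AuthorID, Country, Score, VenueID}; {Country, Topic}

Candidate key of the original relation: {AuthorID, VenueID}.
In {Affiliation, AuthorID, Country, Score, Topic, VenueID}, {Country, Score} is not a superkey ({Country, Score}⁺ restricted to this set is {Affiliation, Country, Score, Topic}), so split on Country, Score --> Affiliation, Topic into {Affiliation, Country, Score, Topic} and {AuthorID, Country, Score, VenueID}.
In {Affiliation, Country, Score, Topic}, {Topic} is not a superkey ({Topic}⁺ restricted to this set is {Affiliation, Topic}), so split on Topic --> Affiliation into {Affiliation, Topic} and {Country, Score, Topic}.
{Affiliation, Topic} has no BCNF violation.
In {Country, Score, Topic}, {Country} is not a superkey ({Country}⁺ restricted to this set is {Country, Topic}), so split on Country --> Topic into {Country, Topic} and {Country, Score}.
{Country, Topic} has no BCNF violation.
{Country, Score} has no BCNF violation.
{AuthorID, Country, Score, VenueID} has no BCNF violation.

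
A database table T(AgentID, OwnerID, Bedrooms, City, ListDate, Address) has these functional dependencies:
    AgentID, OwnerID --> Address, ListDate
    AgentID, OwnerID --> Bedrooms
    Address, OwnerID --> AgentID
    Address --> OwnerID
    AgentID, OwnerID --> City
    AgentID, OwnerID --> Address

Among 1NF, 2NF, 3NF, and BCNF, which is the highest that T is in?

Candidate keys: {Address}, {AgentID, OwnerID}. Prime attributes: {Address, AgentID, OwnerID}.
Every FD has a superkey on the left, so the relation is in BCNF.

BCNF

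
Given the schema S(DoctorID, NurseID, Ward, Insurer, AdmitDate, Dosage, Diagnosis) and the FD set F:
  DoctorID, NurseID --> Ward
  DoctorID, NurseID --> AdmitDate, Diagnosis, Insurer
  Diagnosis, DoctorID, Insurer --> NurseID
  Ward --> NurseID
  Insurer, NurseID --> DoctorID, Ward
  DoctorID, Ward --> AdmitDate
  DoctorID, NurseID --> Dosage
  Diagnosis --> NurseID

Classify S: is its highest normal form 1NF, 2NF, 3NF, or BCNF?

Candidate keys: {Diagnosis, DoctorID}, {Diagnosis, Insurer}, {DoctorID, NurseID}, {DoctorID, Ward}, {Insurer, NurseID}, {Insurer, Ward}. Prime attributes: {Diagnosis, DoctorID, Insurer, NurseID, Ward}.
Ward --> NurseID breaks BCNF: {Ward}⁺ = {NurseID, Ward}, so {Ward} is not a superkey.
Since {NurseID} ⊆ prime attributes and every other non-superkey FD also has a prime right side, the schema is in 3NF.

3NF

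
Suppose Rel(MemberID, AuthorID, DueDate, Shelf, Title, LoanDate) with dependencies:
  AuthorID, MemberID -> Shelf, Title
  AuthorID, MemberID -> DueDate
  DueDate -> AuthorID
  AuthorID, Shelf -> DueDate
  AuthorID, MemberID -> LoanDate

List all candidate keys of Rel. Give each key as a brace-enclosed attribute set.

No FD produces {MemberID}, so it must be in every candidate key.
Closure of {AuthorID, MemberID} is {AuthorID, DueDate, LoanDate, MemberID, Shelf, Title}, the whole schema; {AuthorID, MemberID} is a candidate key.
Closure of {DueDate, MemberID} is {AuthorID, DueDate, LoanDate, MemberID, Shelf, Title}, the whole schema; {DueDate, MemberID} is a candidate key.
These are minimal and exhaustive — every other superkey contains one of them.

{AuthorID, MemberID}, {DueDate, MemberID}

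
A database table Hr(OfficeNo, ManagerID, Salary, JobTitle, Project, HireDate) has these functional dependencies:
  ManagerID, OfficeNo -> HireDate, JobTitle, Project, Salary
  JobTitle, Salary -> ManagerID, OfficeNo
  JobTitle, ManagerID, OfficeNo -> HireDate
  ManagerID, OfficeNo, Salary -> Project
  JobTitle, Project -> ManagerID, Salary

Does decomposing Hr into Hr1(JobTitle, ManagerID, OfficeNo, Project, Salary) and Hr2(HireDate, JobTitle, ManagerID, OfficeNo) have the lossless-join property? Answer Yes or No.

Yes

The shared attributes are {JobTitle, ManagerID, OfficeNo} and {JobTitle, ManagerID, OfficeNo}⁺ = {HireDate, JobTitle, ManagerID, OfficeNo, Project, Salary}.
Hr1 is contained in that closure, so Hr1 ∩ Hr2 -> Hr1 holds and the join is lossless.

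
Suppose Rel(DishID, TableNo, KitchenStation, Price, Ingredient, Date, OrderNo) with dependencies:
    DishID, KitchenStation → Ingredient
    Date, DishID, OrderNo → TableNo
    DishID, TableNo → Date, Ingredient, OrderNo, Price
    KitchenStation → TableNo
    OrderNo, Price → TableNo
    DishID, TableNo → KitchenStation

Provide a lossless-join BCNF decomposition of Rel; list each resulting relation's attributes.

{Date, DishID, Ingredient, KitchenStation, OrderNo, Price}; {KitchenStation, TableNo}

Candidate keys of the original relation: {Date, DishID, OrderNo}, {DishID, KitchenStation}, {DishID, OrderNo, Price}, {DishID, TableNo}.
In {Date, DishID, Ingredient, KitchenStation, OrderNo, Price, TableNo}, {KitchenStation} is not a superkey ({KitchenStation}⁺ restricted to this set is {KitchenStation, TableNo}), so split on KitchenStation → TableNo into {KitchenStation, TableNo} and {Date, DishID, Ingredient, KitchenStation, OrderNo, Price}.
{KitchenStation, TableNo}: every determinant is a superkey — BCNF.
{Date, DishID, Ingredient, KitchenStation, OrderNo, Price}: every determinant is a superkey — BCNF.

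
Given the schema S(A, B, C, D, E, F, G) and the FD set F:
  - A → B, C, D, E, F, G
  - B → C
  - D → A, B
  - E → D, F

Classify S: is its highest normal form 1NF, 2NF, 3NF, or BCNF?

Candidate keys: {A}, {D}, {E}. Prime attributes: {A, D, E}.
For B → C we have {B}⁺ = {B, C}; {B} is not a superkey, so BCNF fails.
B → C determines the non-prime attribute {C} from a non-superkey — 3NF is violated.
Every candidate key is a single attribute, so no partial dependency is possible; 2NF holds.

2NF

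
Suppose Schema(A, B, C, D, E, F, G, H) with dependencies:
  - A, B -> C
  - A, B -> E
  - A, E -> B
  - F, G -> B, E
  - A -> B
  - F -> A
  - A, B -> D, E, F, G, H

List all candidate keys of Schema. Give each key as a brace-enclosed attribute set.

{A}⁺ = {A, B, C, D, E, F, G, H} — all of the relation — so {A} is a candidate key.
{F}⁺ = {A, B, C, D, E, F, G, H} — all of the relation — so {F} is a candidate key.
Any other superkey properly contains one of these, so there are no further candidate keys.

{A}, {F}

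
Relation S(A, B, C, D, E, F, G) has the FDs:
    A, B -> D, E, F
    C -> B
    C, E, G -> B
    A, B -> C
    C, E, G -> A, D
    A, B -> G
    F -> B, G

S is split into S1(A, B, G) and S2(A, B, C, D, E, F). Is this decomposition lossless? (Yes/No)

Common attributes: {A, B}; their closure is {A, B, C, D, E, F, G}.
S1 is contained in that closure, so S1 ∩ S2 -> S1 holds and the join is lossless.

Yes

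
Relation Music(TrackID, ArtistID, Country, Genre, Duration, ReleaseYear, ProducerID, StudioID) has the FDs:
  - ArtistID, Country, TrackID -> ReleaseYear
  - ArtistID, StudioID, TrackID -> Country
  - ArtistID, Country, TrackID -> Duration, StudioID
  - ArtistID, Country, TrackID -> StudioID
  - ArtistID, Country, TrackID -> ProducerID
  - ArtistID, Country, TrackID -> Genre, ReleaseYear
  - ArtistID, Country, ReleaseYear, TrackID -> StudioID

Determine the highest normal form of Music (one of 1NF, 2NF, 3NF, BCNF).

BCNF

Candidate keys: {ArtistID, Country, TrackID}, {ArtistID, StudioID, TrackID}. Prime attributes: {ArtistID, Country, StudioID, TrackID}.
Every FD has a superkey on the left, so the relation is in BCNF.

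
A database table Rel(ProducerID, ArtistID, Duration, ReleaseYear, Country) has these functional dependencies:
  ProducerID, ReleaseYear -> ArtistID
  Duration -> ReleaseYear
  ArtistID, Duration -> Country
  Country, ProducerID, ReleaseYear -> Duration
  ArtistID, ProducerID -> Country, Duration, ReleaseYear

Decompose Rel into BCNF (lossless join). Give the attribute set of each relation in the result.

{ArtistID, Country, Duration}; {ArtistID, Duration, ProducerID}; {Duration, ReleaseYear}

Candidate keys of the original relation: {ArtistID, ProducerID}, {Duration, ProducerID}, {ProducerID, ReleaseYear}.
{ArtistID, Country, Duration, ProducerID, ReleaseYear}: {Duration} determines {Duration, ReleaseYear} here but is not a superkey — split on Duration -> ReleaseYear, giving {Duration, ReleaseYear} and {ArtistID, Country, Duration, ProducerID}.
{Duration, ReleaseYear} has no BCNF violation.
{ArtistID, Country, Duration, ProducerID}: {ArtistID, Duration} determines {ArtistID, Country, Duration} here but is not a superkey — split on ArtistID, Duration -> Country, giving {ArtistID, Country, Duration} and {ArtistID, Duration, ProducerID}.
{ArtistID, Country, Duration} has no BCNF violation.
{ArtistID, Duration, ProducerID} has no BCNF violation.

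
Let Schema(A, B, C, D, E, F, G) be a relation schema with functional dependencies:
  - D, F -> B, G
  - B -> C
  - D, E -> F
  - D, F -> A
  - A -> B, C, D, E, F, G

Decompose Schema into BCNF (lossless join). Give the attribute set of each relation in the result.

Candidate keys of the original relation: {A}, {D, E}, {D, F}.
In {A, B, C, D, E, F, G}, {B} is not a superkey ({B}⁺ restricted to this set is {B, C}), so split on B -> C into {B, C} and {A, B, D, E, F, G}.
{B, C}: every determinant is a superkey — BCNF.
{A, B, D, E, F, G}: every determinant is a superkey — BCNF.

{A, B, D, E, F, G}; {B, C}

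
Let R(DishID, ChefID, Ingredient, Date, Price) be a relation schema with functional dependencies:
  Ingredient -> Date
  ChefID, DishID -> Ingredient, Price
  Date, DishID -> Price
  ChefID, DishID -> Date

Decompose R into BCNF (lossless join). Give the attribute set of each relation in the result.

{ChefID, DishID, Ingredient}; {Date, Ingredient}; {DishID, Ingredient, Price}

Candidate key of the original relation: {ChefID, DishID}.
Within {ChefID, Date, DishID, Ingredient, Price}: {Ingredient}⁺ ∩ {ChefID, Date, DishID, Ingredient, Price} = {Date, Ingredient}, not the whole set, so Ingredient -> Date violates BCNF; decompose into {Date, Ingredient} and {ChefID, DishID, Ingredient, Price}.
{Date, Ingredient}: every determinant is a superkey — BCNF.
Within {ChefID, DishID, Ingredient, Price}: {DishID, Ingredient}⁺ ∩ {ChefID, DishID, Ingredient, Price} = {DishID, Ingredient, Price}, not the whole set, so DishID, Ingredient -> Price violates BCNF; decompose into {DishID, Ingredient, Price} and {ChefID, DishID, Ingredient}.
{DishID, Ingredient, Price}: every determinant is a superkey — BCNF.
{ChefID, DishID, Ingredient}: every determinant is a superkey — BCNF.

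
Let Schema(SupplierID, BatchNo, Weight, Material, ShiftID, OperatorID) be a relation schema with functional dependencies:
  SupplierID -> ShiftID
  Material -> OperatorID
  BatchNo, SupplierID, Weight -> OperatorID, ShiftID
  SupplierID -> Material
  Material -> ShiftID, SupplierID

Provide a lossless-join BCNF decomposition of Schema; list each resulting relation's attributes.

{BatchNo, SupplierID, Weight}; {Material, OperatorID, ShiftID, SupplierID}

Candidate keys of the original relation: {BatchNo, Material, Weight}, {BatchNo, SupplierID, Weight}.
In {BatchNo, Material, OperatorID, ShiftID, SupplierID, Weight}, {SupplierID} is not a superkey ({SupplierID}⁺ restricted to this set is {Material, OperatorID, ShiftID, SupplierID}), so split on SupplierID -> Material, OperatorID, ShiftID into {Material, OperatorID, ShiftID, SupplierID} and {BatchNo, SupplierID, Weight}.
{Material, OperatorID, ShiftID, SupplierID} is in BCNF.
{BatchNo, SupplierID, Weight} is in BCNF.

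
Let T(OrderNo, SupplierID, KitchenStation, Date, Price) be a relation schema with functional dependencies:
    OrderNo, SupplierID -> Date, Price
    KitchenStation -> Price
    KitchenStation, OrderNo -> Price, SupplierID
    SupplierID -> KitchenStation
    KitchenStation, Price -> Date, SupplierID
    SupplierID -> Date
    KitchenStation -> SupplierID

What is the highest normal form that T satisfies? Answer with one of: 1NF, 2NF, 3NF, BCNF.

1NF

Candidate keys: {KitchenStation, OrderNo}, {OrderNo, SupplierID}. Prime attributes: {KitchenStation, OrderNo, SupplierID}.
For KitchenStation -> Price we have {KitchenStation}⁺ = {Date, KitchenStation, Price, SupplierID}; {KitchenStation} is not a superkey, so BCNF fails.
KitchenStation -> Price has non-prime {Price} on the right and a non-superkey on the left, so 3NF fails.
{KitchenStation} is a proper subset of the key {KitchenStation, OrderNo}, and {KitchenStation}⁺ contains the non-prime attributes {Date, Price} — a partial dependency, so 2NF is violated.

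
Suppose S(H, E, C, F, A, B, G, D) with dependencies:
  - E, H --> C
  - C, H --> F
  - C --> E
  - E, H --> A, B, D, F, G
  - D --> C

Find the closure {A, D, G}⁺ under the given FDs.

{A, C, D, E, G}

Start with {A, D, G}.
D --> C applies; add {C} → now {A, C, D, G}.
C --> E applies; add {E} → now {A, C, D, E, G}.
No further FD applies.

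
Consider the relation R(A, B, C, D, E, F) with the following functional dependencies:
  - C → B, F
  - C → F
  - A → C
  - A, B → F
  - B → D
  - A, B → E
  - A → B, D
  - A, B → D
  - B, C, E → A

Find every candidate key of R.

{A}, {C, E}

{A} is a candidate key since {A}⁺ = {A, B, C, D, E, F} covers every attribute.
{C, E} is a candidate key since {C, E}⁺ = {A, B, C, D, E, F} covers every attribute.
Any other superkey properly contains one of these, so there are no further candidate keys.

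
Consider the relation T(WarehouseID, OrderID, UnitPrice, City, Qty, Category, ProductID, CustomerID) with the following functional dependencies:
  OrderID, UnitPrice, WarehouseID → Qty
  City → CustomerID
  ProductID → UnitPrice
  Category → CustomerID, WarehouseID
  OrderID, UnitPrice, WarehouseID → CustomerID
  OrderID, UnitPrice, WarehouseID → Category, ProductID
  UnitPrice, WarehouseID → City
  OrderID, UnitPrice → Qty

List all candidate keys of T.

Attributes never on any right-hand side: {OrderID} — every candidate key must contain it.
Closure of {Category, OrderID, ProductID} is {Category, City, CustomerID, OrderID, ProductID, Qty, UnitPrice, WarehouseID}, the whole schema; {Category, OrderID, ProductID} is a candidate key.
Closure of {Category, OrderID, UnitPrice} is {Category, City, CustomerID, OrderID, ProductID, Qty, UnitPrice, WarehouseID}, the whole schema; {Category, OrderID, UnitPrice} is a candidate key.
Closure of {OrderID, ProductID, WarehouseID} is {Category, City, CustomerID, OrderID, ProductID, Qty, UnitPrice, WarehouseID}, the whole schema; {OrderID, ProductID, WarehouseID} is a candidate key.
Closure of {OrderID, UnitPrice, WarehouseID} is {Category, City, CustomerID, OrderID, ProductID, Qty, UnitPrice, WarehouseID}, the whole schema; {OrderID, UnitPrice, WarehouseID} is a candidate key.
No proper subset of any of these is a key, and no other minimal superkey exists.

{Category, OrderID, ProductID}, {Category, OrderID, UnitPrice}, {OrderID, ProductID, WarehouseID}, {OrderID, UnitPrice, WarehouseID}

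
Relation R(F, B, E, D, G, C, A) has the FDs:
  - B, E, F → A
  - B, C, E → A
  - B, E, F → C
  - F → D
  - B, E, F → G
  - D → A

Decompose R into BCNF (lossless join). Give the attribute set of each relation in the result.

Candidate key of the original relation: {B, E, F}.
{A, B, C, D, E, F, G}: {B, C, E} determines {A, B, C, E} here but is not a superkey — split on B, C, E → A, giving {A, B, C, E} and {B, C, D, E, F, G}.
{A, B, C, E}: every determinant is a superkey — BCNF.
{B, C, D, E, F, G}: {F} determines {D, F} here but is not a superkey — split on F → D, giving {D, F} and {B, C, E, F, G}.
{D, F}: every determinant is a superkey — BCNF.
{B, C, E, F, G}: every determinant is a superkey — BCNF.

{A, B, C, E}; {B, C, E, F, G}; {D, F}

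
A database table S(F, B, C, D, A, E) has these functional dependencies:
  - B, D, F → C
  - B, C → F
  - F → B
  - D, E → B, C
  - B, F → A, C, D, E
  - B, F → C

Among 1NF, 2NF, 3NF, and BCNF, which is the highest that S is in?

Candidate keys: {B, C}, {D, E}, {F}. Prime attributes: {B, C, D, E, F}.
Each dependency's left side is a superkey — BCNF holds.

BCNF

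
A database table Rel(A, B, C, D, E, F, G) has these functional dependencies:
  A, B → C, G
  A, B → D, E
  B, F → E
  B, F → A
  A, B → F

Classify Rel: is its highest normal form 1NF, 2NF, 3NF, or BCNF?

Candidate keys: {A, B}, {B, F}. Prime attributes: {A, B, F}.
Every FD has a superkey on the left, so the relation is in BCNF.

BCNF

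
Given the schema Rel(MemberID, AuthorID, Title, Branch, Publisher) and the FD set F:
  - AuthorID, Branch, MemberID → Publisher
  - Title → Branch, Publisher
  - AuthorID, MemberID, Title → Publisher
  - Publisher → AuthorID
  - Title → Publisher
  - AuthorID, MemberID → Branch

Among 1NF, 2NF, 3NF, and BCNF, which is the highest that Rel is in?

Candidate key: {MemberID, Title}. Prime attributes: {MemberID, Title}.
AuthorID, Branch, MemberID → Publisher: {AuthorID, Branch, MemberID}⁺ = {AuthorID, Branch, MemberID, Publisher}, which is not all of the attributes, so the left side is not a superkey — BCNF is violated.
AuthorID, Branch, MemberID → Publisher has non-prime {Publisher} on the right and a non-superkey on the left, so 3NF fails.
Since {Title} ⊂ {MemberID, Title} and {Title}⁺ ⊇ {AuthorID, Branch, Publisher} with {AuthorID, Branch, Publisher} non-prime, there is a partial dependency; 2NF fails.

1NF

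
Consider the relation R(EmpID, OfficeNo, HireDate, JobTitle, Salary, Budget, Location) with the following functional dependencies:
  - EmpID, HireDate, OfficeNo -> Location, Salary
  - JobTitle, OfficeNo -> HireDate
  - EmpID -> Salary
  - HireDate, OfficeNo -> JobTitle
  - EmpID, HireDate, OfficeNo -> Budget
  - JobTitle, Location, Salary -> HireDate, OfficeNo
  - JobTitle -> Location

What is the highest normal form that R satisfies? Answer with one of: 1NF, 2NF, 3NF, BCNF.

Candidate keys: {EmpID, HireDate, OfficeNo}, {EmpID, JobTitle}. Prime attributes: {EmpID, HireDate, JobTitle, OfficeNo}.
JobTitle, OfficeNo -> HireDate breaks BCNF: {JobTitle, OfficeNo}⁺ = {HireDate, JobTitle, Location, OfficeNo}, so {JobTitle, OfficeNo} is not a superkey.
EmpID -> Salary determines the non-prime attribute {Salary} from a non-superkey — 3NF is violated.
The proper key subset {EmpID} of {EmpID, JobTitle} determines non-prime {Salary}, so the relation is not even in 2NF.

1NF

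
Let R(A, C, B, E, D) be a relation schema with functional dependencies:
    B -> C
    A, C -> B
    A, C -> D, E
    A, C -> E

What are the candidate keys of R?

{A, B}, {A, C}

{A} never appears on the right of any FD, so every key must include it.
{A, B}⁺ = {A, B, C, D, E} — all of the relation — so {A, B} is a candidate key.
{A, C}⁺ = {A, B, C, D, E} — all of the relation — so {A, C} is a candidate key.
These are minimal and exhaustive — every other superkey contains one of them.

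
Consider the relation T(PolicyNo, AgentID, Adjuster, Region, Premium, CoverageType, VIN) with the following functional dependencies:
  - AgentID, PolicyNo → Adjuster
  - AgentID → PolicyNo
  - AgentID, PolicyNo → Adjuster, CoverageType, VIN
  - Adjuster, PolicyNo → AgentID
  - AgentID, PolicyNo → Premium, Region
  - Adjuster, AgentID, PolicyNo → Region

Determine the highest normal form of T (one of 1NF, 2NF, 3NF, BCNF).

Candidate keys: {Adjuster, PolicyNo}, {AgentID}. Prime attributes: {Adjuster, AgentID, PolicyNo}.
The left-hand side of every FD is a superkey, so BCNF is satisfied.

BCNF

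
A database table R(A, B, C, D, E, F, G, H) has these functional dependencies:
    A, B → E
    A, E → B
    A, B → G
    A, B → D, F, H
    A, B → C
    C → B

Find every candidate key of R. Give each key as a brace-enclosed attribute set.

{A, B}, {A, C}, {A, E}

No FD produces {A}, so it must be in every candidate key.
{A, B}⁺ = {A, B, C, D, E, F, G, H}, which is every attribute, so {A, B} is a candidate key.
{A, C}⁺ = {A, B, C, D, E, F, G, H}, which is every attribute, so {A, C} is a candidate key.
{A, E}⁺ = {A, B, C, D, E, F, G, H}, which is every attribute, so {A, E} is a candidate key.
Any other superkey properly contains one of these, so there are no further candidate keys.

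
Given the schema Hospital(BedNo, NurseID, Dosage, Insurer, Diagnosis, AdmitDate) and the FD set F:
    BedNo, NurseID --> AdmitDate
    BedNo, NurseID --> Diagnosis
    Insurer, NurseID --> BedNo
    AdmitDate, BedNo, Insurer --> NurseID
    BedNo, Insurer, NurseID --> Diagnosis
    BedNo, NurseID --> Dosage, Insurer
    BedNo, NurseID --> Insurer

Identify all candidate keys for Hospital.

{BedNo, NurseID}⁺ = {AdmitDate, BedNo, Diagnosis, Dosage, Insurer, NurseID} — all of the relation — so {BedNo, NurseID} is a candidate key.
{Insurer, NurseID}⁺ = {AdmitDate, BedNo, Diagnosis, Dosage, Insurer, NurseID} — all of the relation — so {Insurer, NurseID} is a candidate key.
{AdmitDate, BedNo, Insurer}⁺ = {AdmitDate, BedNo, Diagnosis, Dosage, Insurer, NurseID} — all of the relation — so {AdmitDate, BedNo, Insurer} is a candidate key.
No proper subset of any of these is a key, and no other minimal superkey exists.

{AdmitDate, BedNo, Insurer}, {BedNo, NurseID}, {Insurer, NurseID}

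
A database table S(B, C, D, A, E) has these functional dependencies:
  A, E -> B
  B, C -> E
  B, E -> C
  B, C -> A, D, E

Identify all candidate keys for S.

{A, E}⁺ = {A, B, C, D, E}, which is every attribute, so {A, E} is a candidate key.
{B, C}⁺ = {A, B, C, D, E}, which is every attribute, so {B, C} is a candidate key.
{B, E}⁺ = {A, B, C, D, E}, which is every attribute, so {B, E} is a candidate key.
These are minimal and exhaustive — every other superkey contains one of them.

{A, E}, {B, C}, {B, E}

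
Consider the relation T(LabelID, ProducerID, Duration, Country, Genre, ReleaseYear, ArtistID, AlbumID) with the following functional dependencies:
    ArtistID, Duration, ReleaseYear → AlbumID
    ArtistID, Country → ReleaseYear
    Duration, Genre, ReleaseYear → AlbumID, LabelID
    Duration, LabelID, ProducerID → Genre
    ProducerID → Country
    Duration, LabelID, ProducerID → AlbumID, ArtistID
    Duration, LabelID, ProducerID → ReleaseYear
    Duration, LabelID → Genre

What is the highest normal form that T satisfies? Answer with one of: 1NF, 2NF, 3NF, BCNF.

Candidate keys: {ArtistID, Duration, Genre, ProducerID}, {Duration, Genre, ProducerID, ReleaseYear}, {Duration, LabelID, ProducerID}. Prime attributes: {ArtistID, Duration, Genre, LabelID, ProducerID, ReleaseYear}.
ArtistID, Duration, ReleaseYear → AlbumID: {ArtistID, Duration, ReleaseYear}⁺ = {AlbumID, ArtistID, Duration, ReleaseYear}, which is not all of the attributes, so the left side is not a superkey — BCNF is violated.
ArtistID, Duration, ReleaseYear → AlbumID has non-prime {AlbumID} on the right and a non-superkey on the left, so 3NF fails.
{ProducerID} is a proper subset of the key {Duration, LabelID, ProducerID}, and {ProducerID}⁺ contains the non-prime attribute {Country} — a partial dependency, so 2NF is violated.

1NF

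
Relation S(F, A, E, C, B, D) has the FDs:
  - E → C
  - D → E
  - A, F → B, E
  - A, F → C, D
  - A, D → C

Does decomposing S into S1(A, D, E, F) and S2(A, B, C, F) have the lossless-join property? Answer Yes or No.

S1 ∩ S2 = {A, F}; its closure under F is {A, B, C, D, E, F}.
This includes all of S1, so the common attributes are a superkey of S1 — the join is lossless.

Yes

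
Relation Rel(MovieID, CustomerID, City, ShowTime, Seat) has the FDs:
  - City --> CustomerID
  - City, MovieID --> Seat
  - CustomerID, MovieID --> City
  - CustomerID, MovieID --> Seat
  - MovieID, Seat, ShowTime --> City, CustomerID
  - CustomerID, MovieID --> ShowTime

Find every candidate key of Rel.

{City, MovieID}, {CustomerID, MovieID}, {MovieID, Seat, ShowTime}

Attributes never on any right-hand side: {MovieID} — every candidate key must contain it.
{City, MovieID}⁺ = {City, CustomerID, MovieID, Seat, ShowTime} — all of the relation — so {City, MovieID} is a candidate key.
{CustomerID, MovieID}⁺ = {City, CustomerID, MovieID, Seat, ShowTime} — all of the relation — so {CustomerID, MovieID} is a candidate key.
{MovieID, Seat, ShowTime}⁺ = {City, CustomerID, MovieID, Seat, ShowTime} — all of the relation — so {MovieID, Seat, ShowTime} is a candidate key.
Any other superkey properly contains one of these, so there are no further candidate keys.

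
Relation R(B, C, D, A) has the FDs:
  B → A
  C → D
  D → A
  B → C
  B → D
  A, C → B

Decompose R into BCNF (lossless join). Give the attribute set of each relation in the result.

{A, D}; {B, C, D}

Candidate keys of the original relation: {B}, {C}.
{A, B, C, D}: {D} determines {A, D} here but is not a superkey — split on D → A, giving {A, D} and {B, C, D}.
{A, D}: every determinant is a superkey — BCNF.
{B, C, D}: every determinant is a superkey — BCNF.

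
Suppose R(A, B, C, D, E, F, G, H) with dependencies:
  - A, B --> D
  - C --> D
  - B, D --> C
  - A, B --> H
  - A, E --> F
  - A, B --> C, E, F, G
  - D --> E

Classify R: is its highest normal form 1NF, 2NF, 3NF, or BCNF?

2NF

Candidate key: {A, B}. Prime attributes: {A, B}.
For C --> D we have {C}⁺ = {C, D, E}; {C} is not a superkey, so BCNF fails.
Because {D} is non-prime and the left side of C --> D is not a superkey, the relation is not in 3NF.
No non-prime attribute depends on a proper subset of any candidate key, so 2NF holds.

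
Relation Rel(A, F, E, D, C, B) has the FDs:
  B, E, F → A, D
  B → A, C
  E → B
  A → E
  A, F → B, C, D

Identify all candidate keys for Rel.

No FD produces {F}, so it must be in every candidate key.
{A, F}⁺ = {A, B, C, D, E, F}, which is every attribute, so {A, F} is a candidate key.
{B, F}⁺ = {A, B, C, D, E, F}, which is every attribute, so {B, F} is a candidate key.
{E, F}⁺ = {A, B, C, D, E, F}, which is every attribute, so {E, F} is a candidate key.
Any other superkey properly contains one of these, so there are no further candidate keys.

{A, F}, {B, F}, {E, F}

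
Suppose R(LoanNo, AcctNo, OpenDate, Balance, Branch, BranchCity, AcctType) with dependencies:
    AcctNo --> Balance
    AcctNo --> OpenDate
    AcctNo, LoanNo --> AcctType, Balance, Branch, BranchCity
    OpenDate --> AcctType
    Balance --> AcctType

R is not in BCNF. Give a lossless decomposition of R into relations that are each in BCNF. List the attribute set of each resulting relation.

{AcctNo, Balance, OpenDate}; {AcctNo, Branch, BranchCity, LoanNo}; {AcctType, OpenDate}

Candidate key of the original relation: {AcctNo, LoanNo}.
Within {AcctNo, AcctType, Balance, Branch, BranchCity, LoanNo, OpenDate}: {AcctNo}⁺ ∩ {AcctNo, AcctType, Balance, Branch, BranchCity, LoanNo, OpenDate} = {AcctNo, AcctType, Balance, OpenDate}, not the whole set, so AcctNo --> AcctType, Balance, OpenDate violates BCNF; decompose into {AcctNo, AcctType, Balance, OpenDate} and {AcctNo, Branch, BranchCity, LoanNo}.
Within {AcctNo, AcctType, Balance, OpenDate}: {OpenDate}⁺ ∩ {AcctNo, AcctType, Balance, OpenDate} = {AcctType, OpenDate}, not the whole set, so OpenDate --> AcctType violates BCNF; decompose into {AcctType, OpenDate} and {AcctNo, Balance, OpenDate}.
{AcctType, OpenDate}: every determinant is a superkey — BCNF.
{AcctNo, Balance, OpenDate}: every determinant is a superkey — BCNF.
{AcctNo, Branch, BranchCity, LoanNo}: every determinant is a superkey — BCNF.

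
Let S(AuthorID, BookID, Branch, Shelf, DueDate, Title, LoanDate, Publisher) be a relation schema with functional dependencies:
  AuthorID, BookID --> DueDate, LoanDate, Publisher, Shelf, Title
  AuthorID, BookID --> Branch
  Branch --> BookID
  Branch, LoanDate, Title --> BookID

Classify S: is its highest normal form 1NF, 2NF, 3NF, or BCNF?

3NF

Candidate keys: {AuthorID, BookID}, {AuthorID, Branch}. Prime attributes: {AuthorID, BookID, Branch}.
For Branch --> BookID we have {Branch}⁺ = {BookID, Branch}; {Branch} is not a superkey, so BCNF fails.
Since {BookID} ⊆ prime attributes and every other non-superkey FD also has a prime right side, the schema is in 3NF.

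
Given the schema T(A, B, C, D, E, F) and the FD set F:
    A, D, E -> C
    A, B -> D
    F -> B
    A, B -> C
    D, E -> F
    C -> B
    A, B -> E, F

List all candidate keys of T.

{A, B}, {A, C}, {A, D, E}, {A, F}

Attributes never on any right-hand side: {A} — every candidate key must contain it.
{A, B} is a candidate key since {A, B}⁺ = {A, B, C, D, E, F} covers every attribute.
{A, C} is a candidate key since {A, C}⁺ = {A, B, C, D, E, F} covers every attribute.
{A, F} is a candidate key since {A, F}⁺ = {A, B, C, D, E, F} covers every attribute.
{A, D, E} is a candidate key since {A, D, E}⁺ = {A, B, C, D, E, F} covers every attribute.
Any other superkey properly contains one of these, so there are no further candidate keys.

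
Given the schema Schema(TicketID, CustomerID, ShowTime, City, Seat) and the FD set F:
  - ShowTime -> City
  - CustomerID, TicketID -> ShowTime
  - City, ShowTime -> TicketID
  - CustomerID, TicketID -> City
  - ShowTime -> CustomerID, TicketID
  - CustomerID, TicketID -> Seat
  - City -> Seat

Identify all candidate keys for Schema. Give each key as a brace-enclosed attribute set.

{CustomerID, TicketID}, {ShowTime}

Closure of {ShowTime} is {City, CustomerID, Seat, ShowTime, TicketID}, the whole schema; {ShowTime} is a candidate key.
Closure of {CustomerID, TicketID} is {City, CustomerID, Seat, ShowTime, TicketID}, the whole schema; {CustomerID, TicketID} is a candidate key.
These are minimal and exhaustive — every other superkey contains one of them.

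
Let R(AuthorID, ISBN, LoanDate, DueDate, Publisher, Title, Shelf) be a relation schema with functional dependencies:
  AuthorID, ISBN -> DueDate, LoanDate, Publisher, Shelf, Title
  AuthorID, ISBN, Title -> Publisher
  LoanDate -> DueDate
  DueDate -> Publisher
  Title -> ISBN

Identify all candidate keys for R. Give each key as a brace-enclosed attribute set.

{AuthorID} never appears on the right of any FD, so every key must include it.
{AuthorID, ISBN}⁺ = {AuthorID, DueDate, ISBN, LoanDate, Publisher, Shelf, Title}, which is every attribute, so {AuthorID, ISBN} is a candidate key.
{AuthorID, Title}⁺ = {AuthorID, DueDate, ISBN, LoanDate, Publisher, Shelf, Title}, which is every attribute, so {AuthorID, Title} is a candidate key.
These are minimal and exhaustive — every other superkey contains one of them.

{AuthorID, ISBN}, {AuthorID, Title}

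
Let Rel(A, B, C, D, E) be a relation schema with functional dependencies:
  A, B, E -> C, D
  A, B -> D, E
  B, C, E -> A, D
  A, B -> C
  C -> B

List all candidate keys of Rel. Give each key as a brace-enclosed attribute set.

{A, B}, {A, C}, {C, E}

{A, B}⁺ = {A, B, C, D, E} — all of the relation — so {A, B} is a candidate key.
{A, C}⁺ = {A, B, C, D, E} — all of the relation — so {A, C} is a candidate key.
{C, E}⁺ = {A, B, C, D, E} — all of the relation — so {C, E} is a candidate key.
Any other superkey properly contains one of these, so there are no further candidate keys.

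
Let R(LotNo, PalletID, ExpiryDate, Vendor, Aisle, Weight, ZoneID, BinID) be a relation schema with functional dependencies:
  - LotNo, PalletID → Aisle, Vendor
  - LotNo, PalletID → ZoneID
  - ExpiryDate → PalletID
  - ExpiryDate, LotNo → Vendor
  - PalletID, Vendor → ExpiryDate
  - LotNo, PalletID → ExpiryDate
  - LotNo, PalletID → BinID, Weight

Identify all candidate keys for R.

{ExpiryDate, LotNo}, {LotNo, PalletID}

Attributes never on any right-hand side: {LotNo} — every candidate key must contain it.
Closure of {ExpiryDate, LotNo} is {Aisle, BinID, ExpiryDate, LotNo, PalletID, Vendor, Weight, ZoneID}, the whole schema; {ExpiryDate, LotNo} is a candidate key.
Closure of {LotNo, PalletID} is {Aisle, BinID, ExpiryDate, LotNo, PalletID, Vendor, Weight, ZoneID}, the whole schema; {LotNo, PalletID} is a candidate key.
Any other superkey properly contains one of these, so there are no further candidate keys.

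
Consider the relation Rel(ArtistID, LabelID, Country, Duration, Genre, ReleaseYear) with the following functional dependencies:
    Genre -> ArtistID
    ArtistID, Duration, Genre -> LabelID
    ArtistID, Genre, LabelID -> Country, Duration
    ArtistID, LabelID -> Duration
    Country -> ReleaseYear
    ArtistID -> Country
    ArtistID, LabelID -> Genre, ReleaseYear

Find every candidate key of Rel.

{ArtistID, LabelID}, {Duration, Genre}, {Genre, LabelID}

{ArtistID, LabelID}⁺ = {ArtistID, Country, Duration, Genre, LabelID, ReleaseYear} — all of the relation — so {ArtistID, LabelID} is a candidate key.
{Duration, Genre}⁺ = {ArtistID, Country, Duration, Genre, LabelID, ReleaseYear} — all of the relation — so {Duration, Genre} is a candidate key.
{Genre, LabelID}⁺ = {ArtistID, Country, Duration, Genre, LabelID, ReleaseYear} — all of the relation — so {Genre, LabelID} is a candidate key.
No proper subset of any of these is a key, and no other minimal superkey exists.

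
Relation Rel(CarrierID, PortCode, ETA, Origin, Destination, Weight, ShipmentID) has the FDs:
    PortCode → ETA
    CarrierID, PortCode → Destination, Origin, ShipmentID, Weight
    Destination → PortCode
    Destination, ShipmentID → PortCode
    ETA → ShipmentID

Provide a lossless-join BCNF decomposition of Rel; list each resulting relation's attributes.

{CarrierID, Destination, Origin, Weight}; {Destination, PortCode}; {ETA, PortCode}; {ETA, ShipmentID}

Candidate keys of the original relation: {CarrierID, Destination}, {CarrierID, PortCode}.
Within {CarrierID, Destination, ETA, Origin, PortCode, ShipmentID, Weight}: {PortCode}⁺ ∩ {CarrierID, Destination, ETA, Origin, PortCode, ShipmentID, Weight} = {ETA, PortCode, ShipmentID}, not the whole set, so PortCode → ETA, ShipmentID violates BCNF; decompose into {ETA, PortCode, ShipmentID} and {CarrierID, Destination, Origin, PortCode, Weight}.
Within {ETA, PortCode, ShipmentID}: {ETA}⁺ ∩ {ETA, PortCode, ShipmentID} = {ETA, ShipmentID}, not the whole set, so ETA → ShipmentID violates BCNF; decompose into {ETA, ShipmentID} and {ETA, PortCode}.
{ETA, ShipmentID} is in BCNF.
{ETA, PortCode} is in BCNF.
Within {CarrierID, Destination, Origin, PortCode, Weight}: {Destination}⁺ ∩ {CarrierID, Destination, Origin, PortCode, Weight} = {Destination, PortCode}, not the whole set, so Destination → PortCode violates BCNF; decompose into {Destination, PortCode} and {CarrierID, Destination, Origin, Weight}.
{Destination, PortCode} is in BCNF.
{CarrierID, Destination, Origin, Weight} is in BCNF.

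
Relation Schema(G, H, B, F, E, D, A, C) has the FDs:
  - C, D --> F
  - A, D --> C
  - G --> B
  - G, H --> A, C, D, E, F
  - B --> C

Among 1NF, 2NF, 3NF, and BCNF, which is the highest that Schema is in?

1NF

Candidate key: {G, H}. Prime attributes: {G, H}.
For C, D --> F we have {C, D}⁺ = {C, D, F}; {C, D} is not a superkey, so BCNF fails.
C, D --> F has non-prime {F} on the right and a non-superkey on the left, so 3NF fails.
The proper key subset {G} of {G, H} determines non-prime {B, C}, so the relation is not even in 2NF.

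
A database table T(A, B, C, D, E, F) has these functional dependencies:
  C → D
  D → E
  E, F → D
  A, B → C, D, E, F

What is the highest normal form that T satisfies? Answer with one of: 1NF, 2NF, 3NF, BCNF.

Candidate key: {A, B}. Prime attributes: {A, B}.
C → D breaks BCNF: {C}⁺ = {C, D, E}, so {C} is not a superkey.
Because {D} is non-prime and the left side of C → D is not a superkey, the relation is not in 3NF.
No proper subset of a key has a non-prime attribute in its closure, so there is no partial dependency; 2NF holds.

2NF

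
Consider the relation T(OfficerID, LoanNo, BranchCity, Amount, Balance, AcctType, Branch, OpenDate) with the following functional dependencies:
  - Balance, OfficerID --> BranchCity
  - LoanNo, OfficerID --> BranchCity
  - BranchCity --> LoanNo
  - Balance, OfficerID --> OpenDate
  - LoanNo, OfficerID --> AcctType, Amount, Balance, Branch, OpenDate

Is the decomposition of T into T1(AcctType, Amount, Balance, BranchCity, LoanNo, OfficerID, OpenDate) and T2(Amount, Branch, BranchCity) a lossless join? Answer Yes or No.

The shared attributes are {Amount, BranchCity} and {Amount, BranchCity}⁺ = {Amount, BranchCity, LoanNo}.
Neither T1 nor T2 is contained in that closure, so the decomposition is lossy.

No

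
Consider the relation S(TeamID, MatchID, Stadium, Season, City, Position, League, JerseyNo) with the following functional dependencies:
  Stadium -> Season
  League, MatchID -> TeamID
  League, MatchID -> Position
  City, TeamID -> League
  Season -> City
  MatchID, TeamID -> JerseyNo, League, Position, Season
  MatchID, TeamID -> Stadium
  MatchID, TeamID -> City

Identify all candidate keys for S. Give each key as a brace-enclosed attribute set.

No FD produces {MatchID}, so it must be in every candidate key.
{League, MatchID} is a candidate key since {League, MatchID}⁺ = {City, JerseyNo, League, MatchID, Position, Season, Stadium, TeamID} covers every attribute.
{MatchID, TeamID} is a candidate key since {MatchID, TeamID}⁺ = {City, JerseyNo, League, MatchID, Position, Season, Stadium, TeamID} covers every attribute.
Any other superkey properly contains one of these, so there are no further candidate keys.

{League, MatchID}, {MatchID, TeamID}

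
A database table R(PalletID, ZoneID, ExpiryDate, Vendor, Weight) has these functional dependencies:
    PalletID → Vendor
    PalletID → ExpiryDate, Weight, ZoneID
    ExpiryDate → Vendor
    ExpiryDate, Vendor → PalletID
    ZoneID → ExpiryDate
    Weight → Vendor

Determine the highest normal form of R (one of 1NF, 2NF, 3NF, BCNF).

2NF

Candidate keys: {ExpiryDate}, {PalletID}, {ZoneID}. Prime attributes: {ExpiryDate, PalletID, ZoneID}.
Weight → Vendor: {Weight}⁺ = {Vendor, Weight}, which is not all of the attributes, so the left side is not a superkey — BCNF is violated.
Weight → Vendor has non-prime {Vendor} on the right and a non-superkey on the left, so 3NF fails.
With only single-attribute keys there can be no partial dependency, so 2NF holds.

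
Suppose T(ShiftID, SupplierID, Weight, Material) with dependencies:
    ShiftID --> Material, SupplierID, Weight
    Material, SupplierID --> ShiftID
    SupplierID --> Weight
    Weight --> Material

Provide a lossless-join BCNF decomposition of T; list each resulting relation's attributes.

{Material, Weight}; {ShiftID, SupplierID, Weight}

Candidate keys of the original relation: {ShiftID}, {SupplierID}.
In {Material, ShiftID, SupplierID, Weight}, {Weight} is not a superkey ({Weight}⁺ restricted to this set is {Material, Weight}), so split on Weight --> Material into {Material, Weight} and {ShiftID, SupplierID, Weight}.
{Material, Weight} has no BCNF violation.
{ShiftID, SupplierID, Weight} has no BCNF violation.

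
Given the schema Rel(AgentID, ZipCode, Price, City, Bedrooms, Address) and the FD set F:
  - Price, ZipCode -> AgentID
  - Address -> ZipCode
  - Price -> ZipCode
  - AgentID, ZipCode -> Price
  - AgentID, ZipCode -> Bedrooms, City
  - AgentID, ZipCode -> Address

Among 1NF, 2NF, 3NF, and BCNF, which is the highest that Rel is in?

Candidate keys: {Address, AgentID}, {AgentID, ZipCode}, {Price}. Prime attributes: {Address, AgentID, Price, ZipCode}.
Address -> ZipCode: {Address}⁺ = {Address, ZipCode}, which is not all of the attributes, so the left side is not a superkey — BCNF is violated.
But every attribute on its right side ({ZipCode}) is prime, and the same holds for every other non-superkey FD, so 3NF still holds.

3NF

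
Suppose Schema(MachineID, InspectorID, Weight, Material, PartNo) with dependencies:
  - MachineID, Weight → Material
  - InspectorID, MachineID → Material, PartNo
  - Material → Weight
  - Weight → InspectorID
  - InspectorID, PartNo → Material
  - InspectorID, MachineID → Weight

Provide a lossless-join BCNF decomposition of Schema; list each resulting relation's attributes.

Candidate keys of the original relation: {InspectorID, MachineID}, {MachineID, Material}, {MachineID, Weight}.
{InspectorID, MachineID, Material, PartNo, Weight}: {Material} determines {InspectorID, Material, Weight} here but is not a superkey — split on Material → InspectorID, Weight, giving {InspectorID, Material, Weight} and {MachineID, Material, PartNo}.
{InspectorID, Material, Weight}: {Weight} determines {InspectorID, Weight} here but is not a superkey — split on Weight → InspectorID, giving {InspectorID, Weight} and {Material, Weight}.
{InspectorID, Weight} has no BCNF violation.
{Material, Weight} has no BCNF violation.
{MachineID, Material, PartNo} has no BCNF violation.

{InspectorID, Weight}; {MachineID, Material, PartNo}; {Material, Weight}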